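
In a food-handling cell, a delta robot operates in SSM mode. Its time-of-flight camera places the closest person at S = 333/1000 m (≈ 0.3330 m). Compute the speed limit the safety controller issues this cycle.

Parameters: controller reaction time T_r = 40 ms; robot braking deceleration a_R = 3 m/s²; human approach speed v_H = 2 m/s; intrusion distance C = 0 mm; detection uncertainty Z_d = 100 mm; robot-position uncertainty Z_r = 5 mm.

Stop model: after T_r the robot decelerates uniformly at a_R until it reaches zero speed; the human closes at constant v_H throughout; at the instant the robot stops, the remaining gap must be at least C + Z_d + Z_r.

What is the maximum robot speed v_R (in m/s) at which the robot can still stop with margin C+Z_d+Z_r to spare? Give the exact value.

v_R_max = 1/5 m/s = 0.2000 m/s

at the boundary: (1/6)·v² + (53/75)·v + (-37/250) = 0
  disc = (53/75)² − 4·(1/6)·(-37/250) = 3364/5625 ; √disc = 58/75
  v_R = (−(53/75) + 58/75) / (2·(1/6)) = 1/5 m/s
check:
stop time T_s = (1/5)/3 = 0.0667 s
robot in T_r: 0.2000·0.0400 = 0.0080 m
robot under decel: 0.2000²/(2·3.0000) = 0.0067 m
human over T_r+T_s: 2.0000·(0.0400+0.0667) = 0.2133 m
residual clearance needed = 0.0000+0.1000+0.0050 = 0.1050 m
sum ≈ 0.0080+0.0067+0.2133+0.1050 ≈ 0.3330 m = S ✓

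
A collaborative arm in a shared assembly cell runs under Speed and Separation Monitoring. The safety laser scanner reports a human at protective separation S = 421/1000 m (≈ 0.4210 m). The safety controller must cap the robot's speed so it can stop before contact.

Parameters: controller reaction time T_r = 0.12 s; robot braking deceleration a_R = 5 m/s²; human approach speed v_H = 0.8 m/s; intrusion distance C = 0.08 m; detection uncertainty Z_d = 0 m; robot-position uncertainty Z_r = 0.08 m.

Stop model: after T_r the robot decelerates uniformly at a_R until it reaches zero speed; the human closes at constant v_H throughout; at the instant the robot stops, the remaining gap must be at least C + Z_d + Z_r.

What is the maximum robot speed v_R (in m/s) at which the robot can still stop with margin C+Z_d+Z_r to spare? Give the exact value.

collect terms ⇒ (1/10)·v_R² + (7/25)·v_R + (-33/200) = 0
  disc = (7/25)² − 4·(1/10)·(-33/200) = 361/2500 ; √disc = 19/50
  v_R = (−(7/25) + 19/50) / (2·(1/10)) = 1/2 m/s
check:
stop time T_s = (1/2)/5 = 0.1000 s
robot in T_r: 0.5000·0.1200 = 0.0600 m
braking distance = 0.5000²/(2·5.0000) = 0.0250 m
human closes 0.8000·0.2200 = 0.1760 m
margins: 0.0800+0.0000+0.0800 = 0.1600 m
sum ≈ 0.0600+0.0250+0.1760+0.1600 ≈ 0.4210 m = S ✓

v_R_max = 1/2 m/s = 0.5000 m/s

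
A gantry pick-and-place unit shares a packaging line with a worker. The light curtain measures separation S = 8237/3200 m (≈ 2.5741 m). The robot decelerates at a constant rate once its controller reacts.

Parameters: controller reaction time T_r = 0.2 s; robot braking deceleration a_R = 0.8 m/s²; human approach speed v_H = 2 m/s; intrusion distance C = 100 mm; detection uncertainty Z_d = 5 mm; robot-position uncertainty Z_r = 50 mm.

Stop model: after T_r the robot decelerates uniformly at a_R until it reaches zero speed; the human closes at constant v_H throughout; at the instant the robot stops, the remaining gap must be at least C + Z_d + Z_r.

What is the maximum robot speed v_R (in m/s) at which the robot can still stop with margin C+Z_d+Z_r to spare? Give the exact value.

v_R_max = 13/20 m/s = 0.6500 m/s

at the boundary: (5/8)·v² + (27/10)·v + (-6461/3200) = 0
  disc = (27/10)² − 4·(5/8)·(-6461/3200) = 78961/6400 ; √disc = 281/80
  v_R = (−(27/10) + 281/80) / (2·(5/8)) = 13/20 m/s
check:
T_s = v_R/a_R = (13/20)/(4/5) = 0.8125 s
reaction-phase robot travel = 0.6500·0.2000 = 0.1300 m
robot under decel: 0.6500²/(2·0.8000) = 0.2641 m
human closes 2.0000·1.0125 = 2.0250 m
C+Z_d+Z_r = 0.1000+0.0050+0.0500 = 0.1550 m
sum ≈ 0.1300+0.2641+2.0250+0.1550 ≈ 2.5741 m = S ✓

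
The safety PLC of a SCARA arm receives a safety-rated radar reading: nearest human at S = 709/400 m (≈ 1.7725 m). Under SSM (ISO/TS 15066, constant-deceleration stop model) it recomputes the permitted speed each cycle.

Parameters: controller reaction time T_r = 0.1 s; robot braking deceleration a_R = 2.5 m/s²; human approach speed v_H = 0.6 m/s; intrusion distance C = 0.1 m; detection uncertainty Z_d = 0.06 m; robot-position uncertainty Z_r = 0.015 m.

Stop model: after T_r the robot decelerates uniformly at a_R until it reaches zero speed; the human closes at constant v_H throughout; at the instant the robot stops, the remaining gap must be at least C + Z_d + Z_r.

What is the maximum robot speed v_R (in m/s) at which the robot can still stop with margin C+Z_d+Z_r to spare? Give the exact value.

v_R_max = 41/20 m/s = 2.0500 m/s

at the boundary: (1/5)·v² + (17/50)·v + (-123/80) = 0
  disc = (17/50)² − 4·(1/5)·(-123/80) = 841/625 ; √disc = 29/25
  v_R = (−(17/50) + 29/25) / (2·(1/5)) = 41/20 m/s
check:
braking lasts T_s = (41/20)/(5/2) = 0.8200 s
reaction-phase robot travel = 2.0500·0.1000 = 0.2050 m
braking distance = 2.0500²/(2·2.5000) = 0.8405 m
human closes 0.6000·0.9200 = 0.5520 m
margins: 0.1000+0.0600+0.0150 = 0.1750 m
sum ≈ 0.2050+0.8405+0.5520+0.1750 ≈ 1.7725 m = S ✓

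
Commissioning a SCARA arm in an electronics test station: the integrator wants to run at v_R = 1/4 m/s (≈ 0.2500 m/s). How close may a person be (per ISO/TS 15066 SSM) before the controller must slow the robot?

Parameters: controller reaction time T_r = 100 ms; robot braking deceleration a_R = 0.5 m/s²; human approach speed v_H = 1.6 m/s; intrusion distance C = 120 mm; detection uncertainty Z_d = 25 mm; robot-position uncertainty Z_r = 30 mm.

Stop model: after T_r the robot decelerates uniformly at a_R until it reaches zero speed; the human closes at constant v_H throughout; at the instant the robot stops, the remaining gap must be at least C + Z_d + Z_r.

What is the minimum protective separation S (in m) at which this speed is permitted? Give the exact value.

S_min = 489/400 m = 1.2225 m

stop time T_s = (1/4)/(1/2) = 0.5000 s
reaction-phase robot travel = 0.2500·0.1000 = 0.0250 m
robot covers 0.2500·0.5000 − ½·0.5000·0.5000² = 0.0625 m while stopping
human over T_r+T_s: 1.6000·(0.1000+0.5000) = 0.9600 m
residual clearance needed = 0.1200+0.0250+0.0300 = 0.1750 m
S_min ≈ 0.0250+0.0625+0.9600+0.1750  ⇒  S_min = 489/400 m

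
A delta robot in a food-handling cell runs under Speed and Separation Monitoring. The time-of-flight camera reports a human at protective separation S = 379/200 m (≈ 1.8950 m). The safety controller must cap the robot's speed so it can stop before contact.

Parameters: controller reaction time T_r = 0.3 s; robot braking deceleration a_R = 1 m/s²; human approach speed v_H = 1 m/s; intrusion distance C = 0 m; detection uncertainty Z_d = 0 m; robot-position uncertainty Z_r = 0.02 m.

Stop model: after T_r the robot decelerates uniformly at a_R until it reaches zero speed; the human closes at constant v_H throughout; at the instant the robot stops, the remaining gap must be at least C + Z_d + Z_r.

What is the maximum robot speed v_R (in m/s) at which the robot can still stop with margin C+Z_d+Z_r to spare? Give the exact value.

v_R_max = 9/10 m/s = 0.9000 m/s

at the boundary: (1/2)·v² + (13/10)·v + (-63/40) = 0
  disc = (13/10)² − 4·(1/2)·(-63/40) = 121/25 ; √disc = 11/5
  v_R = (−(13/10) + 11/5) / (2·(1/2)) = 9/10 m/s
check:
braking lasts T_s = (9/10)/1 = 0.9000 s
reaction-phase robot travel = 0.9000·0.3000 = 0.2700 m
robot under decel: 0.9000²/(2·1.0000) = 0.4050 m
human over T_r+T_s: 1.0000·(0.3000+0.9000) = 1.2000 m
residual clearance needed = 0.0000+0.0000+0.0200 = 0.0200 m
sum ≈ 0.2700+0.4050+1.2000+0.0200 ≈ 1.8950 m = S ✓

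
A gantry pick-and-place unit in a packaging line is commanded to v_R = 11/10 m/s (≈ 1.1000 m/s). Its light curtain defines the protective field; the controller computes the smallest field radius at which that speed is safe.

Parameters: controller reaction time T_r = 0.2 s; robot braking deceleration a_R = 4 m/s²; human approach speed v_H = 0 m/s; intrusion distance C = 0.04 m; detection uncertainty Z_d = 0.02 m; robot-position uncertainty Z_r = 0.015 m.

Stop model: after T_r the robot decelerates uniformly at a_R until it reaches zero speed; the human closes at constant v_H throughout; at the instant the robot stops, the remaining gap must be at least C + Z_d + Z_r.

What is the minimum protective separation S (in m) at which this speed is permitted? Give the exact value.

braking lasts T_s = (11/10)/4 = 0.2750 s
robot in T_r: 1.1000·0.2000 = 0.2200 m
braking distance = 1.1000²/(2·4.0000) = 0.1512 m
human closes 0.0000·0.4750 = 0.0000 m
C+Z_d+Z_r = 0.0400+0.0200+0.0150 = 0.0750 m
S_min ≈ 0.2200+0.1512+0.0000+0.0750  ⇒  S_min = 357/800 m

S_min = 357/800 m = 0.4462 m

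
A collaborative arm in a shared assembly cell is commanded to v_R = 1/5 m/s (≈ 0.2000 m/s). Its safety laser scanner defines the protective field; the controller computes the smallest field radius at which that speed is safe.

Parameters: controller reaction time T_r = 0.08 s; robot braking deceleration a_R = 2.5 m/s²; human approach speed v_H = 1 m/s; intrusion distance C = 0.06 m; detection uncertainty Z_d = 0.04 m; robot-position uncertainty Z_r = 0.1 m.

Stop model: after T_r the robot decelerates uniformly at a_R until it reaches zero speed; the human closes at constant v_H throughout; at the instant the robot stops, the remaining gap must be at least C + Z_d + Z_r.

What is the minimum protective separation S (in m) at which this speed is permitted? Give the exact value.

S_min = 48/125 m = 0.3840 m

braking lasts T_s = (1/5)/(5/2) = 0.0800 s
robot in T_r: 0.2000·0.0800 = 0.0160 m
braking distance = 0.2000²/(2·2.5000) = 0.0080 m
human closes 1.0000·0.1600 = 0.1600 m
residual clearance needed = 0.0600+0.0400+0.1000 = 0.2000 m
S_min ≈ 0.0160+0.0080+0.1600+0.2000  ⇒  S_min = 48/125 m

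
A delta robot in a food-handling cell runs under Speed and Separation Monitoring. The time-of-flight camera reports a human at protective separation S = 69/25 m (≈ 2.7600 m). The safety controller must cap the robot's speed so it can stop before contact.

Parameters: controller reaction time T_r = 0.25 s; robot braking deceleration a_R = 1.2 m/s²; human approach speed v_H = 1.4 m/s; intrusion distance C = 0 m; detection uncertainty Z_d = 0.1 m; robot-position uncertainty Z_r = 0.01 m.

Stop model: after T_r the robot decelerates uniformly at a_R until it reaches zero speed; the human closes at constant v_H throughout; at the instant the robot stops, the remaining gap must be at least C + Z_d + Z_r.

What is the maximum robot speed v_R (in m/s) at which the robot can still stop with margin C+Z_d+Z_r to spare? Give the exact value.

quadratic (5/12)·v² + (17/12)·v + (-23/10) = 0
  disc = (17/12)² − 4·(5/12)·(-23/10) = 841/144 ; √disc = 29/12
  v_R = (−(17/12) + 29/12) / (2·(5/12)) = 6/5 m/s
check:
T_s = v_R/a_R = (6/5)/(6/5) = 1.0000 s
robot in T_r: 1.2000·0.2500 = 0.3000 m
robot under decel: 1.2000²/(2·1.2000) = 0.6000 m
human closes 1.4000·1.2500 = 1.7500 m
margins: 0.0000+0.1000+0.0100 = 0.1100 m
sum ≈ 0.3000+0.6000+1.7500+0.1100 ≈ 2.7600 m = S ✓

v_R_max = 6/5 m/s = 1.2000 m/s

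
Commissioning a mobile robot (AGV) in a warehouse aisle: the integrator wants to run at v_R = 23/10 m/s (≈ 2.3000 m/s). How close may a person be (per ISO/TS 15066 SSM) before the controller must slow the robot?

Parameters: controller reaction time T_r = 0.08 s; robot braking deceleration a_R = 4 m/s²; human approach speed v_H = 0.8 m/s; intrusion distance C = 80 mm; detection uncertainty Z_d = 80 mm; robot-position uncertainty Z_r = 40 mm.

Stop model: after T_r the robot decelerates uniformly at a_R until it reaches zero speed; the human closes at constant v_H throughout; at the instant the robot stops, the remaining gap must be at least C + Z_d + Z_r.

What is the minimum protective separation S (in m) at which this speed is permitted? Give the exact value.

stop time T_s = (23/10)/4 = 0.5750 s
robot in T_r: 2.3000·0.0800 = 0.1840 m
robot under decel: 2.3000²/(2·4.0000) = 0.6613 m
person approaches 0.8000·(0.0800+0.5750) = 0.5240 m
C+Z_d+Z_r = 0.0800+0.0800+0.0400 = 0.2000 m
S_min ≈ 0.1840+0.6613+0.5240+0.2000  ⇒  S_min = 6277/4000 m

S_min = 6277/4000 m = 1.5693 m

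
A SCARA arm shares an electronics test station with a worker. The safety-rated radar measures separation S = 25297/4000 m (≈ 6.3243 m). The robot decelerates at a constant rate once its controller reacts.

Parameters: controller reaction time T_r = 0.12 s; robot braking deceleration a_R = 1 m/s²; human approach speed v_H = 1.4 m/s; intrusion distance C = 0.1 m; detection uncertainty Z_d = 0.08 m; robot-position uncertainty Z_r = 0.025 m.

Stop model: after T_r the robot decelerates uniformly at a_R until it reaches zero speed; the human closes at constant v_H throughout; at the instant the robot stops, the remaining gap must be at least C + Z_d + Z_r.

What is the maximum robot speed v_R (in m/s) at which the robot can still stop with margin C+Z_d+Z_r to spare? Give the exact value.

v_R_max = 9/4 m/s = 2.2500 m/s

at the boundary: (1/2)·v² + (38/25)·v + (-4761/800) = 0
  disc = (38/25)² − 4·(1/2)·(-4761/800) = 142129/10000 ; √disc = 377/100
  v_R = (−(38/25) + 377/100) / (2·(1/2)) = 9/4 m/s
check:
T_s = v_R/a_R = (9/4)/1 = 2.2500 s
robot in T_r: 2.2500·0.1200 = 0.2700 m
braking distance = 2.2500²/(2·1.0000) = 2.5312 m
human closes 1.4000·2.3700 = 3.3180 m
margins: 0.1000+0.0800+0.0250 = 0.2050 m
sum ≈ 0.2700+2.5312+3.3180+0.2050 ≈ 6.3243 m = S ✓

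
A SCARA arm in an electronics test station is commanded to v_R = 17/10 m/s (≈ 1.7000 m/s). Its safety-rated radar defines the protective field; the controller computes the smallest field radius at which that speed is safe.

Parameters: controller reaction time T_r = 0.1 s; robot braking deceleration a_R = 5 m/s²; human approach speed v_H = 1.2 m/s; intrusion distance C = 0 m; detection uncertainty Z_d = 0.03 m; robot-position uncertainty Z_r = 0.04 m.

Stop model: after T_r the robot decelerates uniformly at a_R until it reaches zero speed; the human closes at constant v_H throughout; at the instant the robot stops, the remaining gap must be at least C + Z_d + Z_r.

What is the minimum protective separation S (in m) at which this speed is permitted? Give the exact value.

stop time T_s = (17/10)/5 = 0.3400 s
robot covers v_R·T_r = 1.7000·0.1000 = 0.1700 m before braking
robot covers 1.7000·0.3400 − ½·5.0000·0.3400² = 0.2890 m while stopping
human over T_r+T_s: 1.2000·(0.1000+0.3400) = 0.5280 m
margins: 0.0000+0.0300+0.0400 = 0.0700 m
S_min ≈ 0.1700+0.2890+0.5280+0.0700  ⇒  S_min = 1057/1000 m

S_min = 1057/1000 m = 1.0570 m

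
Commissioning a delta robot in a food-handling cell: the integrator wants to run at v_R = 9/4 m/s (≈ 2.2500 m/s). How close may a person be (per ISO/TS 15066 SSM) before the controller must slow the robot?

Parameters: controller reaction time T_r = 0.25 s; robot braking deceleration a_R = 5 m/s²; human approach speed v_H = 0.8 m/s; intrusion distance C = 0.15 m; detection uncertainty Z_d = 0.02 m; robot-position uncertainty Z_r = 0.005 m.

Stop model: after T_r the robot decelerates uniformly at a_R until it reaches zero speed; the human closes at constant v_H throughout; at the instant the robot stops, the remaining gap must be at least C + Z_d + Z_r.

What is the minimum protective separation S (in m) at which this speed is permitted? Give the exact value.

S_min = 1443/800 m = 1.8037 m

stop time T_s = (9/4)/5 = 0.4500 s
robot covers v_R·T_r = 2.2500·0.2500 = 0.5625 m before braking
robot under decel: 2.2500²/(2·5.0000) = 0.5062 m
person approaches 0.8000·(0.2500+0.4500) = 0.5600 m
C+Z_d+Z_r = 0.1500+0.0200+0.0050 = 0.1750 m
S_min ≈ 0.5625+0.5062+0.5600+0.1750  ⇒  S_min = 1443/800 m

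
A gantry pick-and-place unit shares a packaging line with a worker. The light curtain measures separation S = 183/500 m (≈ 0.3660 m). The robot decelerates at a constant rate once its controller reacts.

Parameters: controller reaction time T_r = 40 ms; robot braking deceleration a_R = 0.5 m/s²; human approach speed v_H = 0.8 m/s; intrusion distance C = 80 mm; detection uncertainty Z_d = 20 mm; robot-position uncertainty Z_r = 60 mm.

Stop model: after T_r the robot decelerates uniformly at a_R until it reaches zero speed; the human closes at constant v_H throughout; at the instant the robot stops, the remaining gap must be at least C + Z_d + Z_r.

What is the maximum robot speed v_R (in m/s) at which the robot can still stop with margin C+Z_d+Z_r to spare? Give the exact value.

v_R_max = 1/10 m/s = 0.1000 m/s

quadratic (1)·v² + (41/25)·v + (-87/500) = 0
  disc = (41/25)² − 4·(1)·(-87/500) = 2116/625 ; √disc = 46/25
  v_R = (−(41/25) + 46/25) / (2·(1)) = 1/10 m/s
check:
braking lasts T_s = (1/10)/(1/2) = 0.2000 s
reaction-phase robot travel = 0.1000·0.0400 = 0.0040 m
robot covers 0.1000·0.2000 − ½·0.5000·0.2000² = 0.0100 m while stopping
person approaches 0.8000·(0.0400+0.2000) = 0.1920 m
margins: 0.0800+0.0200+0.0600 = 0.1600 m
sum ≈ 0.0040+0.0100+0.1920+0.1600 ≈ 0.3660 m = S ✓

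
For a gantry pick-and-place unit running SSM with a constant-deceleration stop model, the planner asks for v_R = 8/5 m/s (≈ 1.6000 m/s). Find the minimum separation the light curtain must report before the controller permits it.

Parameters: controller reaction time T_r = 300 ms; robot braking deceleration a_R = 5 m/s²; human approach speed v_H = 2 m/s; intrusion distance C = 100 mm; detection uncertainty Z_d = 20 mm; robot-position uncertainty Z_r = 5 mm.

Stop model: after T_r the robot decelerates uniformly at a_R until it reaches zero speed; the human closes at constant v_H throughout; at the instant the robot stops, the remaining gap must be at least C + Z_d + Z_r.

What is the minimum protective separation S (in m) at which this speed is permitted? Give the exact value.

stop time T_s = (8/5)/5 = 0.3200 s
robot in T_r: 1.6000·0.3000 = 0.4800 m
robot under decel: 1.6000²/(2·5.0000) = 0.2560 m
person approaches 2.0000·(0.3000+0.3200) = 1.2400 m
margins: 0.1000+0.0200+0.0050 = 0.1250 m
S_min ≈ 0.4800+0.2560+1.2400+0.1250  ⇒  S_min = 2101/1000 m

S_min = 2101/1000 m = 2.1010 m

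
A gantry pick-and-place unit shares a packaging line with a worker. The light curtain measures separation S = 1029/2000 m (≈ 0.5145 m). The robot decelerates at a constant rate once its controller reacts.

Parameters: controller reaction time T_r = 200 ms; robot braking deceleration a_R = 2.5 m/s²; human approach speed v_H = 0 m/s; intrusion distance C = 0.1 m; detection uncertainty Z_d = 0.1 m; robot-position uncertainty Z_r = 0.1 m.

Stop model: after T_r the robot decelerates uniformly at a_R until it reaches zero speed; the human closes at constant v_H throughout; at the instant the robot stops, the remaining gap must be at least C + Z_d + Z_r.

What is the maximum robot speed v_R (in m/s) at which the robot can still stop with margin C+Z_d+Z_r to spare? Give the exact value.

v_R_max = 13/20 m/s = 0.6500 m/s

at the boundary: (1/5)·v² + (1/5)·v + (-429/2000) = 0
  disc = (1/5)² − 4·(1/5)·(-429/2000) = 529/2500 ; √disc = 23/50
  v_R = (−(1/5) + 23/50) / (2·(1/5)) = 13/20 m/s
check:
T_s = v_R/a_R = (13/20)/(5/2) = 0.2600 s
robot covers v_R·T_r = 0.6500·0.2000 = 0.1300 m before braking
robot under decel: 0.6500²/(2·2.5000) = 0.0845 m
person approaches 0.0000·(0.2000+0.2600) = 0.0000 m
margins: 0.1000+0.1000+0.1000 = 0.3000 m
sum ≈ 0.1300+0.0845+0.0000+0.3000 ≈ 0.5145 m = S ✓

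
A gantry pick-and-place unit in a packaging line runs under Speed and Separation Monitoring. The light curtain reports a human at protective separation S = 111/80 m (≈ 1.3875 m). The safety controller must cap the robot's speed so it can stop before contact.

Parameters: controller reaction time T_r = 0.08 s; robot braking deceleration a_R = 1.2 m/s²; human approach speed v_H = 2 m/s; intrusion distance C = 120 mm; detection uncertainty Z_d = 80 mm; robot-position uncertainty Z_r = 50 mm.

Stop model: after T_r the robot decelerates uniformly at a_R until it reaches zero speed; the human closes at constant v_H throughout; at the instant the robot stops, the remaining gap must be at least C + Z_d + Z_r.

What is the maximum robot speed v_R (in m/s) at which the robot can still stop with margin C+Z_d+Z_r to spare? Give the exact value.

v_R_max = 1/2 m/s = 0.5000 m/s

quadratic (5/12)·v² + (131/75)·v + (-391/400) = 0
  disc = (131/75)² − 4·(5/12)·(-391/400) = 421201/90000 ; √disc = 649/300
  v_R = (−(131/75) + 649/300) / (2·(5/12)) = 1/2 m/s
check:
T_s = v_R/a_R = (1/2)/(6/5) = 0.4167 s
robot covers v_R·T_r = 0.5000·0.0800 = 0.0400 m before braking
robot covers 0.5000·0.4167 − ½·1.2000·0.4167² = 0.1042 m while stopping
person approaches 2.0000·(0.0800+0.4167) = 0.9933 m
residual clearance needed = 0.1200+0.0800+0.0500 = 0.2500 m
sum ≈ 0.0400+0.1042+0.9933+0.2500 ≈ 1.3875 m = S ✓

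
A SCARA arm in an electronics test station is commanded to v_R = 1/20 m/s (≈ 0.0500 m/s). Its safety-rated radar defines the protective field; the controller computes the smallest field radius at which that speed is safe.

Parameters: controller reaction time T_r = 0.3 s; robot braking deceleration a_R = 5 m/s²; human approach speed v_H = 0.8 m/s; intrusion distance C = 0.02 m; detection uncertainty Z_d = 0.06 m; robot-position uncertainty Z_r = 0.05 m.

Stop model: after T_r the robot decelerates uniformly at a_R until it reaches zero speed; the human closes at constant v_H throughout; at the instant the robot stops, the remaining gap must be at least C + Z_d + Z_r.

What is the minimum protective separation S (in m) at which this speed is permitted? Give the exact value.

S_min = 1573/4000 m = 0.3932 m

braking lasts T_s = (1/20)/5 = 0.0100 s
robot in T_r: 0.0500·0.3000 = 0.0150 m
robot covers 0.0500·0.0100 − ½·5.0000·0.0100² = 0.0003 m while stopping
human over T_r+T_s: 0.8000·(0.3000+0.0100) = 0.2480 m
margins: 0.0200+0.0600+0.0500 = 0.1300 m
S_min ≈ 0.0150+0.0003+0.2480+0.1300  ⇒  S_min = 1573/4000 m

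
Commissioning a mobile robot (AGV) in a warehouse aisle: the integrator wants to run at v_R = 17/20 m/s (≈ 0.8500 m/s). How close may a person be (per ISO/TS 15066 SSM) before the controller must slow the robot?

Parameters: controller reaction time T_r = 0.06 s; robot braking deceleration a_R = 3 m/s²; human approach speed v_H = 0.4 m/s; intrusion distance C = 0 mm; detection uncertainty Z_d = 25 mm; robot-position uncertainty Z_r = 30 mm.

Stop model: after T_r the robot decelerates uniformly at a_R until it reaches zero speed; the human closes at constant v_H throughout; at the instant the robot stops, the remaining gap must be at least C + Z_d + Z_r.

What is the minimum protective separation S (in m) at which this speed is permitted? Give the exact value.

braking lasts T_s = (17/20)/3 = 0.2833 s
robot covers v_R·T_r = 0.8500·0.0600 = 0.0510 m before braking
robot under decel: 0.8500²/(2·3.0000) = 0.1204 m
human over T_r+T_s: 0.4000·(0.0600+0.2833) = 0.1373 m
C+Z_d+Z_r = 0.0000+0.0250+0.0300 = 0.0550 m
S_min ≈ 0.0510+0.1204+0.1373+0.0550  ⇒  S_min = 291/800 m

S_min = 291/800 m = 0.3638 m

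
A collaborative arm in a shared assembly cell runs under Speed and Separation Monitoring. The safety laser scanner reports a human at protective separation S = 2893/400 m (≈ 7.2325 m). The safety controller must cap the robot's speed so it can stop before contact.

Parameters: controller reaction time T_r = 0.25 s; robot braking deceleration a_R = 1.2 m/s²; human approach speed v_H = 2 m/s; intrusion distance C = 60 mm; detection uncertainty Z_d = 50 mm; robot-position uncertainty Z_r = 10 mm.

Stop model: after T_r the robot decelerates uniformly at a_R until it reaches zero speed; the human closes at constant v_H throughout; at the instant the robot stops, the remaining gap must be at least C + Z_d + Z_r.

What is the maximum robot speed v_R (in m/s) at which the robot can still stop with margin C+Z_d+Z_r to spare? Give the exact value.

v_R_max = 23/10 m/s = 2.3000 m/s

collect terms ⇒ (5/12)·v_R² + (23/12)·v_R + (-529/80) = 0
  disc = (23/12)² − 4·(5/12)·(-529/80) = 529/36 ; √disc = 23/6
  v_R = (−(23/12) + 23/6) / (2·(5/12)) = 23/10 m/s
check:
braking lasts T_s = (23/10)/(6/5) = 1.9167 s
robot in T_r: 2.3000·0.2500 = 0.5750 m
braking distance = 2.3000²/(2·1.2000) = 2.2042 m
human over T_r+T_s: 2.0000·(0.2500+1.9167) = 4.3333 m
residual clearance needed = 0.0600+0.0500+0.0100 = 0.1200 m
sum ≈ 0.5750+2.2042+4.3333+0.1200 ≈ 7.2325 m = S ✓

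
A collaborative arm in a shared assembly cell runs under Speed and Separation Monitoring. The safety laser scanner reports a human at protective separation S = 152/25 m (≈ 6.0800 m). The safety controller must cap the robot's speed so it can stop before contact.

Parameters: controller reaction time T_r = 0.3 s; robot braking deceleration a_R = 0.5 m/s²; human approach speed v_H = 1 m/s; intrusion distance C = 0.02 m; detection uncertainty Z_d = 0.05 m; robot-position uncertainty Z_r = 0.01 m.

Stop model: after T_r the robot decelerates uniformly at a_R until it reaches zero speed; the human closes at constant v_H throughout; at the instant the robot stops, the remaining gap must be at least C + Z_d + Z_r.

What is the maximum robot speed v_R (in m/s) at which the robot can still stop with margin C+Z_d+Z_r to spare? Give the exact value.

v_R_max = 3/2 m/s = 1.5000 m/s

quadratic (1)·v² + (23/10)·v + (-57/10) = 0
  disc = (23/10)² − 4·(1)·(-57/10) = 2809/100 ; √disc = 53/10
  v_R = (−(23/10) + 53/10) / (2·(1)) = 3/2 m/s
check:
T_s = v_R/a_R = (3/2)/(1/2) = 3.0000 s
robot in T_r: 1.5000·0.3000 = 0.4500 m
braking distance = 1.5000²/(2·0.5000) = 2.2500 m
human over T_r+T_s: 1.0000·(0.3000+3.0000) = 3.3000 m
margins: 0.0200+0.0500+0.0100 = 0.0800 m
sum ≈ 0.4500+2.2500+3.3000+0.0800 ≈ 6.0800 m = S ✓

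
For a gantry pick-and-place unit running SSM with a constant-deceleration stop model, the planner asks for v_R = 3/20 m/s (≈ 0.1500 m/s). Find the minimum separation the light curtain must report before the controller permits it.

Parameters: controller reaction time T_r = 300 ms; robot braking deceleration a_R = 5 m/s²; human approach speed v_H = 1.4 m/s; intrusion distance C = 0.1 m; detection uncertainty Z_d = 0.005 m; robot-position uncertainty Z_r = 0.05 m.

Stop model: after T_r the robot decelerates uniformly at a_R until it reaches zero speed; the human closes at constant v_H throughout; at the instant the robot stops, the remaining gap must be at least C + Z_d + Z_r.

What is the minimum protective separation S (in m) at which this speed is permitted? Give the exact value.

braking lasts T_s = (3/20)/5 = 0.0300 s
reaction-phase robot travel = 0.1500·0.3000 = 0.0450 m
robot covers 0.1500·0.0300 − ½·5.0000·0.0300² = 0.0022 m while stopping
person approaches 1.4000·(0.3000+0.0300) = 0.4620 m
C+Z_d+Z_r = 0.1000+0.0050+0.0500 = 0.1550 m
S_min ≈ 0.0450+0.0022+0.4620+0.1550  ⇒  S_min = 2657/4000 m

S_min = 2657/4000 m = 0.6643 m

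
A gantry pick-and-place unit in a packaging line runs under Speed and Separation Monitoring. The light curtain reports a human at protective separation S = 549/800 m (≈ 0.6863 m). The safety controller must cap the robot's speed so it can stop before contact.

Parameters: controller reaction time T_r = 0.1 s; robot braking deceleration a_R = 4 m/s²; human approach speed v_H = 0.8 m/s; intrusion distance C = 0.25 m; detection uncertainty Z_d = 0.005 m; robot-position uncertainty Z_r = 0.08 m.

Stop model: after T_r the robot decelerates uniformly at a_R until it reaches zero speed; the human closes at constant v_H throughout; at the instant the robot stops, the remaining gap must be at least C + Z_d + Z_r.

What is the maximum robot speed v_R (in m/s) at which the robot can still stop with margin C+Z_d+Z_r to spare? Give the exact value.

at the boundary: (1/8)·v² + (3/10)·v + (-217/800) = 0
  disc = (3/10)² − 4·(1/8)·(-217/800) = 361/1600 ; √disc = 19/40
  v_R = (−(3/10) + 19/40) / (2·(1/8)) = 7/10 m/s
check:
stop time T_s = (7/10)/4 = 0.1750 s
reaction-phase robot travel = 0.7000·0.1000 = 0.0700 m
robot under decel: 0.7000²/(2·4.0000) = 0.0612 m
human closes 0.8000·0.2750 = 0.2200 m
residual clearance needed = 0.2500+0.0050+0.0800 = 0.3350 m
sum ≈ 0.0700+0.0612+0.2200+0.3350 ≈ 0.6863 m = S ✓

v_R_max = 7/10 m/s = 0.7000 m/s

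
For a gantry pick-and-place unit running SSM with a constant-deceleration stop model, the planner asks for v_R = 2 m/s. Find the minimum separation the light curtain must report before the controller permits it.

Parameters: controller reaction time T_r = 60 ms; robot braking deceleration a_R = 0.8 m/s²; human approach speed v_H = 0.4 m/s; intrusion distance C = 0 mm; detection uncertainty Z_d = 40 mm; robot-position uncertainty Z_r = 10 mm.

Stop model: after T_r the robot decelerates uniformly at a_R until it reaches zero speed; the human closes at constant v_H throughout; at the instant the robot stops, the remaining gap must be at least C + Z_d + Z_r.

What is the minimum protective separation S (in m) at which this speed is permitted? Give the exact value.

S_min = 1847/500 m = 3.6940 m

T_s = v_R/a_R = 2/(4/5) = 2.5000 s
reaction-phase robot travel = 2.0000·0.0600 = 0.1200 m
robot under decel: 2.0000²/(2·0.8000) = 2.5000 m
human closes 0.4000·2.5600 = 1.0240 m
margins: 0.0000+0.0400+0.0100 = 0.0500 m
S_min ≈ 0.1200+2.5000+1.0240+0.0500  ⇒  S_min = 1847/500 m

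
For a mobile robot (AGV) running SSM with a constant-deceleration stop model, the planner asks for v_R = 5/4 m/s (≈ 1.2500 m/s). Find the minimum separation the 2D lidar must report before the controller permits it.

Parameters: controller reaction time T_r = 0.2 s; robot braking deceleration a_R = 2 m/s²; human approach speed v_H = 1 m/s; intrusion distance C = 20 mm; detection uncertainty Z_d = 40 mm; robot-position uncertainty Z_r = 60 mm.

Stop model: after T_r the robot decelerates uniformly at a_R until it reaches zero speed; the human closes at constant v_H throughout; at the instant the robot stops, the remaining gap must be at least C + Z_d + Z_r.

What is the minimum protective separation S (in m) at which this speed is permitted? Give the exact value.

stop time T_s = (5/4)/2 = 0.6250 s
robot covers v_R·T_r = 1.2500·0.2000 = 0.2500 m before braking
robot under decel: 1.2500²/(2·2.0000) = 0.3906 m
human over T_r+T_s: 1.0000·(0.2000+0.6250) = 0.8250 m
residual clearance needed = 0.0200+0.0400+0.0600 = 0.1200 m
S_min ≈ 0.2500+0.3906+0.8250+0.1200  ⇒  S_min = 2537/1600 m

S_min = 2537/1600 m = 1.5856 m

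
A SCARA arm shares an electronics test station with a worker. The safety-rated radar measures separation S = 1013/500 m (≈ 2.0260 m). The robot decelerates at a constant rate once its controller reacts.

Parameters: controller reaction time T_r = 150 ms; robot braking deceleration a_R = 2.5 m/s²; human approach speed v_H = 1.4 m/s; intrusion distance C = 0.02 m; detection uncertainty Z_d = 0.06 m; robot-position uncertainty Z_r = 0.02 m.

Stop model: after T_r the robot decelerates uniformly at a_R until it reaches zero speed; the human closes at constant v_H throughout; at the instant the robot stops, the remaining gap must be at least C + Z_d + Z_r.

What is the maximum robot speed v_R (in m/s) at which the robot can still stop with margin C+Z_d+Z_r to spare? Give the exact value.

collect terms ⇒ (1/5)·v_R² + (71/100)·v_R + (-429/250) = 0
  disc = (71/100)² − 4·(1/5)·(-429/250) = 18769/10000 ; √disc = 137/100
  v_R = (−(71/100) + 137/100) / (2·(1/5)) = 33/20 m/s
check:
braking lasts T_s = (33/20)/(5/2) = 0.6600 s
robot covers v_R·T_r = 1.6500·0.1500 = 0.2475 m before braking
robot covers 1.6500·0.6600 − ½·2.5000·0.6600² = 0.5445 m while stopping
person approaches 1.4000·(0.1500+0.6600) = 1.1340 m
C+Z_d+Z_r = 0.0200+0.0600+0.0200 = 0.1000 m
sum ≈ 0.2475+0.5445+1.1340+0.1000 ≈ 2.0260 m = S ✓

v_R_max = 33/20 m/s = 1.6500 m/s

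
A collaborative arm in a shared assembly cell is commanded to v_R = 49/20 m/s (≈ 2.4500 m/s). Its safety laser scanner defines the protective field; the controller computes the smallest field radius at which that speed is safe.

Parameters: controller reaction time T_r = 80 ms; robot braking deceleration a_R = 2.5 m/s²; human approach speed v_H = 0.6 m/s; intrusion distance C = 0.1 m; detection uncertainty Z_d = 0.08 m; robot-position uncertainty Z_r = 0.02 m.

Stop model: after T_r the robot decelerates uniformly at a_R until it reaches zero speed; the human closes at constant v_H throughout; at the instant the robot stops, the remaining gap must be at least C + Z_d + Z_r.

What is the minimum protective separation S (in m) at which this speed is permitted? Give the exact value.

S_min = 893/400 m = 2.2325 m

stop time T_s = (49/20)/(5/2) = 0.9800 s
robot covers v_R·T_r = 2.4500·0.0800 = 0.1960 m before braking
robot under decel: 2.4500²/(2·2.5000) = 1.2005 m
human closes 0.6000·1.0600 = 0.6360 m
residual clearance needed = 0.1000+0.0800+0.0200 = 0.2000 m
S_min ≈ 0.1960+1.2005+0.6360+0.2000  ⇒  S_min = 893/400 m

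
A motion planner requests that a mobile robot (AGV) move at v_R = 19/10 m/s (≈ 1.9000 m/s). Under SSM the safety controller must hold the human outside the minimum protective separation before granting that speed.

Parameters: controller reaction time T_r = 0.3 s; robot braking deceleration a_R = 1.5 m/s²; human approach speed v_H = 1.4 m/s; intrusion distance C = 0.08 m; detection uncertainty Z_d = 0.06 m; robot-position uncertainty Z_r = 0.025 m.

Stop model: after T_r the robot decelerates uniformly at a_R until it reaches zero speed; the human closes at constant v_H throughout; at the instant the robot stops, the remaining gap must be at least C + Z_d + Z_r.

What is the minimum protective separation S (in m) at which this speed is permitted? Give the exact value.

S_min = 2479/600 m = 4.1317 m

braking lasts T_s = (19/10)/(3/2) = 1.2667 s
reaction-phase robot travel = 1.9000·0.3000 = 0.5700 m
robot covers 1.9000·1.2667 − ½·1.5000·1.2667² = 1.2033 m while stopping
human over T_r+T_s: 1.4000·(0.3000+1.2667) = 2.1933 m
residual clearance needed = 0.0800+0.0600+0.0250 = 0.1650 m
S_min ≈ 0.5700+1.2033+2.1933+0.1650  ⇒  S_min = 2479/600 m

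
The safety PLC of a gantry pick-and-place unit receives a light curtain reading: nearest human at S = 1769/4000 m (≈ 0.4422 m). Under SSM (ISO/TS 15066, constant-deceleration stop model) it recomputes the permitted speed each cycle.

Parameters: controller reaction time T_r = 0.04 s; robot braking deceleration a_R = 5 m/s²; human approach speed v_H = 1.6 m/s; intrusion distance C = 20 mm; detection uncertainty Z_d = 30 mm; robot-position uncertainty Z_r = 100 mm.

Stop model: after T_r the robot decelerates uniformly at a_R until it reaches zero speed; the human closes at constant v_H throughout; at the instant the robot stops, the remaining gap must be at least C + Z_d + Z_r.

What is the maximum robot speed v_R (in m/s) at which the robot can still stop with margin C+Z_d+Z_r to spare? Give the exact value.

collect terms ⇒ (1/10)·v_R² + (9/25)·v_R + (-913/4000) = 0
  disc = (9/25)² − 4·(1/10)·(-913/4000) = 2209/10000 ; √disc = 47/100
  v_R = (−(9/25) + 47/100) / (2·(1/10)) = 11/20 m/s
check:
braking lasts T_s = (11/20)/5 = 0.1100 s
reaction-phase robot travel = 0.5500·0.0400 = 0.0220 m
robot under decel: 0.5500²/(2·5.0000) = 0.0302 m
human closes 1.6000·0.1500 = 0.2400 m
C+Z_d+Z_r = 0.0200+0.0300+0.1000 = 0.1500 m
sum ≈ 0.0220+0.0302+0.2400+0.1500 ≈ 0.4422 m = S ✓

v_R_max = 11/20 m/s = 0.5500 m/s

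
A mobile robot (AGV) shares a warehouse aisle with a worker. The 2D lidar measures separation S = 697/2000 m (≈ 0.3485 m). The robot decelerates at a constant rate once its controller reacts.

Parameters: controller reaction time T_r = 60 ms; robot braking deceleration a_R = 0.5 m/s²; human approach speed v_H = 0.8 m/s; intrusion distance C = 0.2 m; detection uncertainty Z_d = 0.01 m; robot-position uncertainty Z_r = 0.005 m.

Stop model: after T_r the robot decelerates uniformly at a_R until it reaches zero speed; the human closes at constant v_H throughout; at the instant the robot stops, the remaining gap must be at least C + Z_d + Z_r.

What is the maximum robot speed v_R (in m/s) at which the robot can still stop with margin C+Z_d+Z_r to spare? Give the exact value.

v_R_max = 1/20 m/s = 0.0500 m/s

quadratic (1)·v² + (83/50)·v + (-171/2000) = 0
  disc = (83/50)² − 4·(1)·(-171/2000) = 1936/625 ; √disc = 44/25
  v_R = (−(83/50) + 44/25) / (2·(1)) = 1/20 m/s
check:
stop time T_s = (1/20)/(1/2) = 0.1000 s
reaction-phase robot travel = 0.0500·0.0600 = 0.0030 m
braking distance = 0.0500²/(2·0.5000) = 0.0025 m
person approaches 0.8000·(0.0600+0.1000) = 0.1280 m
margins: 0.2000+0.0100+0.0050 = 0.2150 m
sum ≈ 0.0030+0.0025+0.1280+0.2150 ≈ 0.3485 m = S ✓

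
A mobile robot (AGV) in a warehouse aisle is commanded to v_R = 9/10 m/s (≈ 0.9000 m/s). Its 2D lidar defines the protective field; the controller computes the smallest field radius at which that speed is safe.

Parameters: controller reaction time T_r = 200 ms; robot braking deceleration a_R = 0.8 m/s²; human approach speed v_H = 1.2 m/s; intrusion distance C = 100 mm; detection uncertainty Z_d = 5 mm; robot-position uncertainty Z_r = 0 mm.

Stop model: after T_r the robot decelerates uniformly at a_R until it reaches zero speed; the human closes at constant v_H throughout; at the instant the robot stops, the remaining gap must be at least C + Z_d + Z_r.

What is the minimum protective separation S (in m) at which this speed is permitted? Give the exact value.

T_s = v_R/a_R = (9/10)/(4/5) = 1.1250 s
robot in T_r: 0.9000·0.2000 = 0.1800 m
braking distance = 0.9000²/(2·0.8000) = 0.5062 m
person approaches 1.2000·(0.2000+1.1250) = 1.5900 m
residual clearance needed = 0.1000+0.0050+0.0000 = 0.1050 m
S_min ≈ 0.1800+0.5062+1.5900+0.1050  ⇒  S_min = 381/160 m

S_min = 381/160 m = 2.3813 m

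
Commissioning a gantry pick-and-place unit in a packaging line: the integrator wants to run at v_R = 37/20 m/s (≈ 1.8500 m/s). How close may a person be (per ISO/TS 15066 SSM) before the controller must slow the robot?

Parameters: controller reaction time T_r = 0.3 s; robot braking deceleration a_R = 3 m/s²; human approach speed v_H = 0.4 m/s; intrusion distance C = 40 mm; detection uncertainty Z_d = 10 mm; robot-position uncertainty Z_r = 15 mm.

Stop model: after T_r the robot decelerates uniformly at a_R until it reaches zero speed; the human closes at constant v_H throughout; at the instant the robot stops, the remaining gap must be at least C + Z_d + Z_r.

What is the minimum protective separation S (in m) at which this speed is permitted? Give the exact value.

S_min = 3737/2400 m = 1.5571 m

stop time T_s = (37/20)/3 = 0.6167 s
reaction-phase robot travel = 1.8500·0.3000 = 0.5550 m
braking distance = 1.8500²/(2·3.0000) = 0.5704 m
human closes 0.4000·0.9167 = 0.3667 m
C+Z_d+Z_r = 0.0400+0.0100+0.0150 = 0.0650 m
S_min ≈ 0.5550+0.5704+0.3667+0.0650  ⇒  S_min = 3737/2400 m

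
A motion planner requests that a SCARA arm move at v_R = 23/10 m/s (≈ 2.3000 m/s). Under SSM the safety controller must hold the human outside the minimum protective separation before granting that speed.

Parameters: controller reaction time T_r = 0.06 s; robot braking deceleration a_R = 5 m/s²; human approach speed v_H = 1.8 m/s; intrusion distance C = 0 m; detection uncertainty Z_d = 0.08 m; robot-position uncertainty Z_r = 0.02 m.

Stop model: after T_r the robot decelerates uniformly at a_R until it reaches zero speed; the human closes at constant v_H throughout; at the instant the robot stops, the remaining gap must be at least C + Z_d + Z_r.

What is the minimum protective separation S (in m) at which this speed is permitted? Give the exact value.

S_min = 1703/1000 m = 1.7030 m

T_s = v_R/a_R = (23/10)/5 = 0.4600 s
reaction-phase robot travel = 2.3000·0.0600 = 0.1380 m
robot under decel: 2.3000²/(2·5.0000) = 0.5290 m
person approaches 1.8000·(0.0600+0.4600) = 0.9360 m
residual clearance needed = 0.0000+0.0800+0.0200 = 0.1000 m
S_min ≈ 0.1380+0.5290+0.9360+0.1000  ⇒  S_min = 1703/1000 m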